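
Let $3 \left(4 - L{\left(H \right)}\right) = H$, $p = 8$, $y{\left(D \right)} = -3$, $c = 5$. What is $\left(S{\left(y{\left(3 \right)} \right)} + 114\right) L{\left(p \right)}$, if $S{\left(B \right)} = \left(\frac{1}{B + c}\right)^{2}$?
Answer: $\frac{457}{3} \approx 152.33$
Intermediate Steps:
$L{\left(H \right)} = 4 - \frac{H}{3}$
$S{\left(B \right)} = \frac{1}{\left(5 + B\right)^{2}}$ ($S{\left(B \right)} = \left(\frac{1}{B + 5}\right)^{2} = \left(\frac{1}{5 + B}\right)^{2} = \frac{1}{\left(5 + B\right)^{2}}$)
$\left(S{\left(y{\left(3 \right)} \right)} + 114\right) L{\left(p \right)} = \left(\frac{1}{\left(5 - 3\right)^{2}} + 114\right) \left(4 - \frac{8}{3}\right) = \left(\frac{1}{4} + 114\right) \left(4 - \frac{8}{3}\right) = \left(\frac{1}{4} + 114\right) \frac{4}{3} = \frac{457}{4} \cdot \frac{4}{3} = \frac{457}{3}$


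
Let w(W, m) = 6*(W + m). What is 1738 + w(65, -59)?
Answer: 1774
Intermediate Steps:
w(W, m) = 6*W + 6*m
1738 + w(65, -59) = 1738 + (6*65 + 6*(-59)) = 1738 + (390 - 354) = 1738 + 36 = 1774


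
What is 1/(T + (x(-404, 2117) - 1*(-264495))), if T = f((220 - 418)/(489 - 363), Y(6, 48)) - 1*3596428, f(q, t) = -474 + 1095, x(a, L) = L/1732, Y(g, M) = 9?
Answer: -1732/5769830267 ≈ -3.0018e-7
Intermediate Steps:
x(a, L) = L/1732 (x(a, L) = L*(1/1732) = L/1732)
f(q, t) = 621
T = -3595807 (T = 621 - 1*3596428 = 621 - 3596428 = -3595807)
1/(T + (x(-404, 2117) - 1*(-264495))) = 1/(-3595807 + ((1/1732)*2117 - 1*(-264495))) = 1/(-3595807 + (2117/1732 + 264495)) = 1/(-3595807 + 458107457/1732) = 1/(-5769830267/1732) = -1732/5769830267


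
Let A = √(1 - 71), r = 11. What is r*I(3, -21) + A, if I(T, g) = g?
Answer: -231 + I*√70 ≈ -231.0 + 8.3666*I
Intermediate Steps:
A = I*√70 (A = √(-70) = I*√70 ≈ 8.3666*I)
r*I(3, -21) + A = 11*(-21) + I*√70 = -231 + I*√70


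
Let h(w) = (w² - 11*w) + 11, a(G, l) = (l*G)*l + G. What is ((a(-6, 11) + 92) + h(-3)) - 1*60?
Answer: -647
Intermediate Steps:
a(G, l) = G + G*l² (a(G, l) = (G*l)*l + G = G*l² + G = G + G*l²)
h(w) = 11 + w² - 11*w
((a(-6, 11) + 92) + h(-3)) - 1*60 = ((-6*(1 + 11²) + 92) + (11 + (-3)² - 11*(-3))) - 1*60 = ((-6*(1 + 121) + 92) + (11 + 9 + 33)) - 60 = ((-6*122 + 92) + 53) - 60 = ((-732 + 92) + 53) - 60 = (-640 + 53) - 60 = -587 - 60 = -647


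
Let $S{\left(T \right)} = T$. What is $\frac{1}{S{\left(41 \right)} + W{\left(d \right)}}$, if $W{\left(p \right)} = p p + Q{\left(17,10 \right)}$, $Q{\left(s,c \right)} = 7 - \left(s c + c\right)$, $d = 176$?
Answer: $\frac{1}{30844} \approx 3.2421 \cdot 10^{-5}$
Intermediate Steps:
$Q{\left(s,c \right)} = 7 - c - c s$ ($Q{\left(s,c \right)} = 7 - \left(c s + c\right) = 7 - \left(c + c s\right) = 7 - c - c s$)
$W{\left(p \right)} = -173 + p^{2}$ ($W{\left(p \right)} = p p - \left(3 + 170\right) = p^{2} - 173 = -173 + p^{2}$)
$\frac{1}{S{\left(41 \right)} + W{\left(d \right)}} = \frac{1}{41 - \left(173 - 176^{2}\right)} = \frac{1}{41 + \left(-173 + 30976\right)} = \frac{1}{41 + 30803} = \frac{1}{30844}$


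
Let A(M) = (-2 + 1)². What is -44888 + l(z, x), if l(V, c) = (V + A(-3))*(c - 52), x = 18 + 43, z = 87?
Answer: -44096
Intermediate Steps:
x = 61
A(M) = 1 (A(M) = (-1)² = 1)
l(V, c) = (1 + V)*(-52 + c) (l(V, c) = (V + 1)*(c - 52) = (1 + V)*(-52 + c))
-44888 + l(z, x) = -44888 + (-52 + 61 - 52*87 + 87*61) = -44888 + (-52 + 61 - 4524 + 5307) = -44888 + 792 = -44096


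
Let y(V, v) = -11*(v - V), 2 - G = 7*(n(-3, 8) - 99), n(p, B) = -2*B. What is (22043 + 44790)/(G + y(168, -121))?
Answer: 66833/3986 ≈ 16.767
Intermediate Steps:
G = 807 (G = 2 - 7*(-2*8 - 99) = 2 - 7*(-16 - 99) = 2 - 7*(-115) = 2 - 1*(-805) = 2 + 805 = 807)
y(V, v) = -11*v + 11*V
(22043 + 44790)/(G + y(168, -121)) = (22043 + 44790)/(807 + (-11*(-121) + 11*168)) = 66833/(807 + (1331 + 1848)) = 66833/(807 + 3179) = 66833/3986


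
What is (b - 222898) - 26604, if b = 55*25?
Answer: -248127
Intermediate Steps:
b = 1375
(b - 222898) - 26604 = (1375 - 222898) - 26604 = -221523 - 26604 = -248127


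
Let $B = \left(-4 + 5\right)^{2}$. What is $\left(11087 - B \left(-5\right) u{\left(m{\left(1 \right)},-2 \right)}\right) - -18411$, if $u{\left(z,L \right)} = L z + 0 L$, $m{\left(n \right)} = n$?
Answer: $29488$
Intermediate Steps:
$B = 1$ ($B = 1^{2} = 1$)
$u{\left(z,L \right)} = L z$ ($u{\left(z,L \right)} = L z + 0 = L z$)
$\left(11087 - B \left(-5\right) u{\left(m{\left(1 \right)},-2 \right)}\right) - -18411 = \left(11087 - 1 \left(-5\right) \left(\left(-2\right) 1\right)\right) - -18411 = \left(11087 - \left(-5\right) \left(-2\right)\right) + 18411 = \left(11087 - 10\right) + 18411 = 11077 + 18411 = 29488$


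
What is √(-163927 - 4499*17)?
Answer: I*√240410 ≈ 490.32*I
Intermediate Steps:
√(-163927 - 4499*17) = √(-163927 - 76483) = √(-240410) = I*√240410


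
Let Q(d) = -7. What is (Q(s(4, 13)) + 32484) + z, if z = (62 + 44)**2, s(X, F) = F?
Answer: 43713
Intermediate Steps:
z = 11236 (z = 106**2 = 11236)
(Q(s(4, 13)) + 32484) + z = (-7 + 32484) + 11236 = 32477 + 11236 = 43713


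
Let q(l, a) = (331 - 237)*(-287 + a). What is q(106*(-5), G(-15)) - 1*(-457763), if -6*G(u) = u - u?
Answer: 430785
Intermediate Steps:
G(u) = 0 (G(u) = -(u - u)/6 = -⅙*0 = 0)
q(l, a) = -26978 + 94*a (q(l, a) = 94*(-287 + a) = -26978 + 94*a)
q(106*(-5), G(-15)) - 1*(-457763) = (-26978 + 94*0) - 1*(-457763) = (-26978 + 0) + 457763 = -26978 + 457763 = 430785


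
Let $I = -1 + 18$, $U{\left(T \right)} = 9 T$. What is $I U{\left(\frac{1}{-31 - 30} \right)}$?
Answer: $- \frac{153}{61} \approx -2.5082$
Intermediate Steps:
$I = 17$
$I U{\left(\frac{1}{-31 - 30} \right)} = 17 \frac{9}{-31 - 30} = 17 \frac{9}{-61} = 17 \cdot 9 \left(- \frac{1}{61}\right) = 17 \left(- \frac{9}{61}\right) = - \frac{153}{61}$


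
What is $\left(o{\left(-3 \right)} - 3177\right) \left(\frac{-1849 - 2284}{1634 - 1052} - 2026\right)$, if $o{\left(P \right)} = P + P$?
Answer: $\frac{1255444165}{194} \approx 6.4714 \cdot 10^{6}$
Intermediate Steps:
$o{\left(P \right)} = 2 P$
$\left(o{\left(-3 \right)} - 3177\right) \left(\frac{-1849 - 2284}{1634 - 1052} - 2026\right) = \left(2 \left(-3\right) - 3177\right) \left(\frac{-1849 - 2284}{1634 - 1052} - 2026\right) = \left(-6 - 3177\right) \left(- \frac{4133}{582} - 2026\right) = - 3183 \left(\left(-4133\right) \frac{1}{582} - 2026\right) = - 3183 \left(- \frac{4133}{582} - 2026\right) = \left(-3183\right) \left(- \frac{1183265}{582}\right) = \frac{1255444165}{194}$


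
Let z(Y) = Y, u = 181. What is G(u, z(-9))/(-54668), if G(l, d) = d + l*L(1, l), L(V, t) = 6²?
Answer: -6507/54668 ≈ -0.11903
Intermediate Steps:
L(V, t) = 36
G(l, d) = d + 36*l (G(l, d) = d + l*36 = d + 36*l)
G(u, z(-9))/(-54668) = (-9 + 36*181)/(-54668) = (-9 + 6516)*(-1/54668) = 6507*(-1/54668) = -6507/54668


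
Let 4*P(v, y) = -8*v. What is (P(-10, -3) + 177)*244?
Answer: 48068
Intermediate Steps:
P(v, y) = -2*v (P(v, y) = (-8*v)/4 = -2*v)
(P(-10, -3) + 177)*244 = (-2*(-10) + 177)*244 = (20 + 177)*244 = 197*244 = 48068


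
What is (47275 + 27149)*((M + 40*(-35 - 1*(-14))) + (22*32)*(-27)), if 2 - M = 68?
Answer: -1482079536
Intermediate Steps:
M = -66 (M = 2 - 1*68 = 2 - 68 = -66)
(47275 + 27149)*((M + 40*(-35 - 1*(-14))) + (22*32)*(-27)) = (47275 + 27149)*((-66 + 40*(-35 - 1*(-14))) + (22*32)*(-27)) = 74424*((-66 + 40*(-35 + 14)) + 704*(-27)) = 74424*((-66 + 40*(-21)) - 19008) = 74424*((-66 - 840) - 19008) = 74424*(-906 - 19008) = 74424*(-19914) = -1482079536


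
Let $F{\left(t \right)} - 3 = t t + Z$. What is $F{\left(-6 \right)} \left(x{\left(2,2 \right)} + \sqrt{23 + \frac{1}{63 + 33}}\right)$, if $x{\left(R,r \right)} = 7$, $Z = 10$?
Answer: $343 + \frac{2303 \sqrt{6}}{24} \approx 578.05$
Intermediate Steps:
$F{\left(t \right)} = 13 + t^{2}$ ($F{\left(t \right)} = 3 + \left(t t + 10\right) = 3 + \left(t^{2} + 10\right) = 3 + \left(10 + t^{2}\right) = 13 + t^{2}$)
$F{\left(-6 \right)} \left(x{\left(2,2 \right)} + \sqrt{23 + \frac{1}{63 + 33}}\right) = \left(13 + \left(-6\right)^{2}\right) \left(7 + \sqrt{23 + \frac{1}{63 + 33}}\right) = \left(13 + 36\right) \left(7 + \sqrt{23 + \frac{1}{96}}\right) = 49 \left(7 + \sqrt{23 + \frac{1}{96}}\right) = 49 \left(7 + \sqrt{\frac{2209}{96}}\right) = 49 \left(7 + \frac{47 \sqrt{6}}{24}\right) = 343 + \frac{2303 \sqrt{6}}{24}$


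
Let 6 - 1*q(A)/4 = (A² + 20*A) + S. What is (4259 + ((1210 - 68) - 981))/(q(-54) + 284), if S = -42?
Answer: -65/101 ≈ -0.64356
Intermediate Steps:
q(A) = 192 - 80*A - 4*A² (q(A) = 24 - 4*((A² + 20*A) - 42) = 24 - 4*(-42 + A² + 20*A) = 24 + (168 - 80*A - 4*A²) = 192 - 80*A - 4*A²)
(4259 + ((1210 - 68) - 981))/(q(-54) + 284) = (4259 + ((1210 - 68) - 981))/((192 - 80*(-54) - 4*(-54)²) + 284) = (4259 + (1142 - 981))/((192 + 4320 - 4*2916) + 284) = (4259 + 161)/((192 + 4320 - 11664) + 284) = 4420/(-7152 + 284) = 4420/(-6868) = 4420*(-1/6868) = -65/101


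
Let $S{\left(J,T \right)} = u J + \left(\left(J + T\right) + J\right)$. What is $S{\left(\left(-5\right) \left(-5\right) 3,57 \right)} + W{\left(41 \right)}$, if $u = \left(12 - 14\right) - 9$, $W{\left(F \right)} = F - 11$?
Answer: $-588$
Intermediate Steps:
$W{\left(F \right)} = -11 + F$
$u = -11$ ($u = \left(12 - 14\right) - 9 = -2 - 9 = -11$)
$S{\left(J,T \right)} = T - 9 J$ ($S{\left(J,T \right)} = - 11 J + \left(\left(J + T\right) + J\right) = - 11 J + \left(T + 2 J\right) = T - 9 J$)
$S{\left(\left(-5\right) \left(-5\right) 3,57 \right)} + W{\left(41 \right)} = \left(57 - 9 \left(-5\right) \left(-5\right) 3\right) + \left(-11 + 41\right) = \left(57 - 9 \cdot 25 \cdot 3\right) + 30 = \left(57 - 675\right) + 30 = -618 + 30 = -588$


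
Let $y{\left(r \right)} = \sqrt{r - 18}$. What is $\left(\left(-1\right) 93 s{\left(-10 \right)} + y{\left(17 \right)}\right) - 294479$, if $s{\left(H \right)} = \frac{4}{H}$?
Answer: $- \frac{1472209}{5} + i \approx -2.9444 \cdot 10^{5} + 1.0 i$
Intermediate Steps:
$y{\left(r \right)} = \sqrt{-18 + r}$
$\left(\left(-1\right) 93 s{\left(-10 \right)} + y{\left(17 \right)}\right) - 294479 = \left(\left(-1\right) 93 \frac{4}{-10} + \sqrt{-18 + 17}\right) - 294479 = \left(- 93 \cdot 4 \left(- \frac{1}{10}\right) + \sqrt{-1}\right) - 294479 = \left(\left(-93\right) \left(- \frac{2}{5}\right) + i\right) - 294479 = \left(\frac{186}{5} + i\right) - 294479 = - \frac{1472209}{5} + i$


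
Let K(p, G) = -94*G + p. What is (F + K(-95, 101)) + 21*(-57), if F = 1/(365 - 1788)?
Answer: -15348479/1423 ≈ -10786.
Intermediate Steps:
K(p, G) = p - 94*G
F = -1/1423 (F = 1/(-1423) = -1/1423 ≈ -0.00070274)
(F + K(-95, 101)) + 21*(-57) = (-1/1423 + (-95 - 94*101)) + 21*(-57) = (-1/1423 + (-95 - 9494)) - 1197 = (-1/1423 - 9589) - 1197 = -13645148/1423 - 1197 = -15348479/1423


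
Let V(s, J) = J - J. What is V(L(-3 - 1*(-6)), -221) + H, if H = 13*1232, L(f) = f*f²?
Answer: 16016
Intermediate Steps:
L(f) = f³
H = 16016
V(s, J) = 0
V(L(-3 - 1*(-6)), -221) + H = 0 + 16016 = 16016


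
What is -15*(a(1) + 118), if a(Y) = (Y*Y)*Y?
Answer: -1785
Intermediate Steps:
a(Y) = Y³ (a(Y) = Y²*Y = Y³)
-15*(a(1) + 118) = -15*(1³ + 118) = -15*(1 + 118) = -15*119 = -1785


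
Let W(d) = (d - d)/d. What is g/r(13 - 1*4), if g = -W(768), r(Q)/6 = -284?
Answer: 0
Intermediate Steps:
W(d) = 0 (W(d) = 0/d = 0)
r(Q) = -1704 (r(Q) = 6*(-284) = -1704)
g = 0 (g = -1*0 = 0)
g/r(13 - 1*4) = 0/(-1704) = 0*(-1/1704) = 0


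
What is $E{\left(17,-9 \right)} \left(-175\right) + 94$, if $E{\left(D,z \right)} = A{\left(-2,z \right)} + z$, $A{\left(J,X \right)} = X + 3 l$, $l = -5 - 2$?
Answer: $6919$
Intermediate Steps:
$l = -7$
$A{\left(J,X \right)} = -21 + X$ ($A{\left(J,X \right)} = X + 3 \left(-7\right) = X - 21 = -21 + X$)
$E{\left(D,z \right)} = -21 + 2 z$ ($E{\left(D,z \right)} = \left(-21 + z\right) + z = -21 + 2 z$)
$E{\left(17,-9 \right)} \left(-175\right) + 94 = \left(-21 + 2 \left(-9\right)\right) \left(-175\right) + 94 = \left(-21 - 18\right) \left(-175\right) + 94 = \left(-39\right) \left(-175\right) + 94 = 6825 + 94 = 6919$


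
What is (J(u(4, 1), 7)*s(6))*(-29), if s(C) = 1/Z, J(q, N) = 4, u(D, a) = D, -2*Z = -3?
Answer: -232/3 ≈ -77.333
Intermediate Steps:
Z = 3/2 (Z = -½*(-3) = 3/2 ≈ 1.5000)
s(C) = ⅔ (s(C) = 1/(3/2) = ⅔)
(J(u(4, 1), 7)*s(6))*(-29) = (4*(⅔))*(-29) = (8/3)*(-29) = -232/3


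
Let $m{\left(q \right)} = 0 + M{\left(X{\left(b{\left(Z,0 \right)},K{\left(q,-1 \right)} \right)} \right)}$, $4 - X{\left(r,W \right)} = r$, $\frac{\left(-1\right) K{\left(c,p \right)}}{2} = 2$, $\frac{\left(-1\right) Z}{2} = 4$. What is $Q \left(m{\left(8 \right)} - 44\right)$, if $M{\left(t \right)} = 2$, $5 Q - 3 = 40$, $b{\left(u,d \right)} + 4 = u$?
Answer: $- \frac{1806}{5} \approx -361.2$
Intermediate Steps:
$Z = -8$ ($Z = \left(-2\right) 4 = -8$)
$K{\left(c,p \right)} = -4$ ($K{\left(c,p \right)} = \left(-2\right) 2 = -4$)
$b{\left(u,d \right)} = -4 + u$
$Q = \frac{43}{5}$ ($Q = \frac{3}{5} + \frac{1}{5} \cdot 40 = \frac{3}{5} + 8 = \frac{43}{5} \approx 8.6$)
$X{\left(r,W \right)} = 4 - r$
$m{\left(q \right)} = 2$ ($m{\left(q \right)} = 0 + 2 = 2$)
$Q \left(m{\left(8 \right)} - 44\right) = \frac{43 \left(2 - 44\right)}{5} = \frac{43}{5} \left(-42\right) = - \frac{1806}{5}$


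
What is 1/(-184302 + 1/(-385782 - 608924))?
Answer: -994706/183326305213 ≈ -5.4259e-6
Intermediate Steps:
1/(-184302 + 1/(-385782 - 608924)) = 1/(-184302 + 1/(-994706)) = 1/(-184302 - 1/994706) = 1/(-183326305213/994706) = -994706/183326305213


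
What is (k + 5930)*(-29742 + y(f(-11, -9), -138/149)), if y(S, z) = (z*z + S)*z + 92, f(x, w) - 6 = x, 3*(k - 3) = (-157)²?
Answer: -4162790346503936/9923847 ≈ -4.1947e+8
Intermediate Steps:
k = 24658/3 (k = 3 + (⅓)*(-157)² = 3 + (⅓)*24649 = 3 + 24649/3 = 24658/3 ≈ 8219.3)
f(x, w) = 6 + x
y(S, z) = 92 + z*(S + z²) (y(S, z) = (z² + S)*z + 92 = (S + z²)*z + 92 = z*(S + z²) + 92 = 92 + z*(S + z²))
(k + 5930)*(-29742 + y(f(-11, -9), -138/149)) = (24658/3 + 5930)*(-29742 + (92 + (-138/149)³ + (6 - 11)*(-138/149))) = 42448*(-29742 + (92 + (-138*1/149)³ - (-690)/149))/3 = 42448*(-29742 + (92 + (-138/149)³ - 5*(-138/149)))/3 = 42448*(-29742 + (92 - 2628072/3307949 + 690/149))/3 = 42448*(-29742 + 317021926/3307949)/3 = (42448/3)*(-98067997232/3307949) = -4162790346503936/9923847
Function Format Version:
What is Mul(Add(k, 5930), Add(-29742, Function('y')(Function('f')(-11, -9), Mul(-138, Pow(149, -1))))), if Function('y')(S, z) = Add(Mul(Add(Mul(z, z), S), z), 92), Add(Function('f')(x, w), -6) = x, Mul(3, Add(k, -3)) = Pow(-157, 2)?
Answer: Rational(-4162790346503936, 9923847) ≈ -4.1947e+8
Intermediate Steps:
k = Rational(24658, 3) (k = Add(3, Mul(Rational(1, 3), Pow(-157, 2))) = Add(3, Mul(Rational(1, 3), 24649)) = Add(3, Rational(24649, 3)) = Rational(24658, 3) ≈ 8219.3)
Function('f')(x, w) = Add(6, x)
Function('y')(S, z) = Add(92, Mul(z, Add(S, Pow(z, 2)))) (Function('y')(S, z) = Add(Mul(Add(Pow(z, 2), S), z), 92) = Add(Mul(Add(S, Pow(z, 2)), z), 92) = Add(Mul(z, Add(S, Pow(z, 2))), 92) = Add(92, Mul(z, Add(S, Pow(z, 2)))))
Mul(Add(k, 5930), Add(-29742, Function('y')(Function('f')(-11, -9), Mul(-138, Pow(149, -1))))) = Mul(Add(Rational(24658, 3), 5930), Add(-29742, Add(92, Pow(Mul(-138, Pow(149, -1)), 3), Mul(Add(6, -11), Mul(-138, Pow(149, -1)))))) = Mul(Rational(42448, 3), Add(-29742, Add(92, Pow(Mul(-138, Rational(1, 149)), 3), Mul(-5, Mul(-138, Rational(1, 149)))))) = Mul(Rational(42448, 3), Add(-29742, Add(92, Pow(Rational(-138, 149), 3), Mul(-5, Rational(-138, 149))))) = Mul(Rational(42448, 3), Add(-29742, Add(92, Rational(-2628072, 3307949), Rational(690, 149)))) = Mul(Rational(42448, 3), Add(-29742, Rational(317021926, 3307949))) = Mul(Rational(42448, 3), Rational(-98067997232, 3307949)) = Rational(-4162790346503936, 9923847)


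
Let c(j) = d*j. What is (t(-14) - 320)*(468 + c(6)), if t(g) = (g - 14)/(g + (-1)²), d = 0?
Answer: -148752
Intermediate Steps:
t(g) = (-14 + g)/(1 + g) (t(g) = (-14 + g)/(g + 1) = (-14 + g)/(1 + g))
c(j) = 0 (c(j) = 0*j = 0)
(t(-14) - 320)*(468 + c(6)) = ((-14 - 14)/(1 - 14) - 320)*(468 + 0) = (-28/(-13) - 320)*468 = (-1/13*(-28) - 320)*468 = (28/13 - 320)*468 = -4132/13*468 = -148752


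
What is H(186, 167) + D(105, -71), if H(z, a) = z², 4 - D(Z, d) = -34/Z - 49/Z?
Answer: 3633083/105 ≈ 34601.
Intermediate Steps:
D(Z, d) = 4 + 83/Z (D(Z, d) = 4 - (-34/Z - 49/Z) = 4 - (-83)/Z = 4 + 83/Z)
H(186, 167) + D(105, -71) = 186² + (4 + 83/105) = 34596 + (4 + 83*(1/105)) = 34596 + (4 + 83/105) = 34596 + 503/105 = 3633083/105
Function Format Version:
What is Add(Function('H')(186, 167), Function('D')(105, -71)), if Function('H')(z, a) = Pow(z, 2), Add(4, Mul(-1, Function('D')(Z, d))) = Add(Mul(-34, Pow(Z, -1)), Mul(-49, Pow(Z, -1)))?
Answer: Rational(3633083, 105) ≈ 34601.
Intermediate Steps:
Function('D')(Z, d) = Add(4, Mul(83, Pow(Z, -1))) (Function('D')(Z, d) = Add(4, Mul(-1, Add(Mul(-34, Pow(Z, -1)), Mul(-49, Pow(Z, -1))))) = Add(4, Mul(-1, Mul(-83, Pow(Z, -1)))) = Add(4, Mul(83, Pow(Z, -1))))
Add(Function('H')(186, 167), Function('D')(105, -71)) = Add(Pow(186, 2), Add(4, Mul(83, Pow(105, -1)))) = Add(34596, Add(4, Mul(83, Rational(1, 105)))) = Add(34596, Add(4, Rational(83, 105))) = Add(34596, Rational(503, 105)) = Rational(3633083, 105)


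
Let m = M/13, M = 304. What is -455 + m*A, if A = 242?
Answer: 67653/13 ≈ 5204.1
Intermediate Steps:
m = 304/13 ≈ 23.385
-455 + m*A = -455 + (304/13)*242 = -455 + 73568/13 = 67653/13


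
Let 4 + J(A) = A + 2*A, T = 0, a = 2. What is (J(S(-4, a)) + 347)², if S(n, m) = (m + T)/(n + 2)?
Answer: 115600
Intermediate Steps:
S(n, m) = m/(2 + n) (S(n, m) = (m + 0)/(n + 2) = m/(2 + n))
J(A) = -4 + 3*A (J(A) = -4 + (A + 2*A) = -4 + 3*A)
(J(S(-4, a)) + 347)² = ((-4 + 3*(2/(2 - 4))) + 347)² = ((-4 + 3*(2/(-2))) + 347)² = ((-4 + 3*(2*(-½))) + 347)² = ((-4 + 3*(-1)) + 347)² = ((-4 - 3) + 347)² = (-7 + 347)² = 340² = 115600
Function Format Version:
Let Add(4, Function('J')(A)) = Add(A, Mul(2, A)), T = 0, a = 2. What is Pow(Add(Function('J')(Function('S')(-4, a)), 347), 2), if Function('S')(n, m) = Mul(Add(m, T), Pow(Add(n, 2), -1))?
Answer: 115600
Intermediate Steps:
Function('S')(n, m) = Mul(m, Pow(Add(2, n), -1)) (Function('S')(n, m) = Mul(Add(m, 0), Pow(Add(n, 2), -1)) = Mul(m, Pow(Add(2, n), -1)))
Function('J')(A) = Add(-4, Mul(3, A)) (Function('J')(A) = Add(-4, Add(A, Mul(2, A))) = Add(-4, Mul(3, A)))
Pow(Add(Function('J')(Function('S')(-4, a)), 347), 2) = Pow(Add(Add(-4, Mul(3, Mul(2, Pow(Add(2, -4), -1)))), 347), 2) = Pow(Add(Add(-4, Mul(3, Mul(2, Pow(-2, -1)))), 347), 2) = Pow(Add(Add(-4, Mul(3, Mul(2, Rational(-1, 2)))), 347), 2) = Pow(Add(Add(-4, Mul(3, -1)), 347), 2) = Pow(Add(Add(-4, -3), 347), 2) = Pow(Add(-7, 347), 2) = Pow(340, 2) = 115600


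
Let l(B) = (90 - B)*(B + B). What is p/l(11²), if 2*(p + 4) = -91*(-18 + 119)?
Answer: 9199/15004 ≈ 0.61310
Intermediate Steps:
l(B) = 2*B*(90 - B) (l(B) = (90 - B)*(2*B) = 2*B*(90 - B))
p = -9199/2 (p = -4 + (-91*(-18 + 119))/2 = -4 + (-91*101)/2 = -4 + (½)*(-9191) = -4 - 9191/2 = -9199/2 ≈ -4599.5)
p/l(11²) = -9199*1/(242*(90 - 1*11²))/2 = -9199*1/(242*(90 - 1*121))/2 = -9199*1/(242*(90 - 121))/2 = -9199/(2*(2*121*(-31))) = -9199/2/(-7502) = -9199/2*(-1/7502) = 9199/15004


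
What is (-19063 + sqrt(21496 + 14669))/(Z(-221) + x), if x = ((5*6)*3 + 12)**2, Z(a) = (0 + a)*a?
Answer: -19063/59245 + sqrt(36165)/59245 ≈ -0.31856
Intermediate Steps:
Z(a) = a**2 (Z(a) = a*a = a**2)
x = 10404 (x = (30*3 + 12)**2 = (90 + 12)**2 = 102**2 = 10404)
(-19063 + sqrt(21496 + 14669))/(Z(-221) + x) = (-19063 + sqrt(21496 + 14669))/((-221)**2 + 10404) = (-19063 + sqrt(36165))/(48841 + 10404) = (-19063 + sqrt(36165))/59245 = (-19063 + sqrt(36165))*(1/59245) = -19063/59245 + sqrt(36165)/59245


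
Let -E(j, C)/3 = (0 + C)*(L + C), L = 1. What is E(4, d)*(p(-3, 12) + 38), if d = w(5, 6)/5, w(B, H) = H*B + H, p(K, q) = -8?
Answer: -26568/5 ≈ -5313.6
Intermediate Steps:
w(B, H) = H + B*H (w(B, H) = B*H + H = H + B*H)
d = 36/5 (d = (6*(1 + 5))/5 = (6*6)*(⅕) = 36*(⅕) = 36/5 ≈ 7.2000)
E(j, C) = -3*C*(1 + C) (E(j, C) = -3*(0 + C)*(1 + C) = -3*C*(1 + C))
E(4, d)*(p(-3, 12) + 38) = (-3*36/5*(1 + 36/5))*(-8 + 38) = -3*36/5*41/5*30 = -4428/25*30 = -26568/5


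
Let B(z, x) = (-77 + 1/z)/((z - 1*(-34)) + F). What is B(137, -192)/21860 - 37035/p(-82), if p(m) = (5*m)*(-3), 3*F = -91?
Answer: -195022466223/6477046955 ≈ -30.110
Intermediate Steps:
F = -91/3 (F = (1/3)*(-91) = -91/3 ≈ -30.333)
p(m) = -15*m
B(z, x) = (-77 + 1/z)/(11/3 + z) (B(z, x) = (-77 + 1/z)/((z - 1*(-34)) - 91/3) = (-77 + 1/z)/((z + 34) - 91/3) = (-77 + 1/z)/((34 + z) - 91/3) = (-77 + 1/z)/(11/3 + z))
B(137, -192)/21860 - 37035/p(-82) = (3*(1 - 77*137)/(137*(11 + 3*137)))/21860 - 37035/((-15*(-82))) = (3*(1/137)*(1 - 10549)/(11 + 411))*(1/21860) - 37035/1230 = (3*(1/137)*(-10548)/422)*(1/21860) - 37035*1/1230 = (3*(1/137)*(1/422)*(-10548))*(1/21860) - 2469/82 = -15822/28907*1/21860 - 2469/82 = -7911/315953510 - 2469/82 = -195022466223/6477046955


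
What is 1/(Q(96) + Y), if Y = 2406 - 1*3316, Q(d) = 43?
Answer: -1/867 ≈ -0.0011534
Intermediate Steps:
Y = -910 (Y = 2406 - 3316 = -910)
1/(Q(96) + Y) = 1/(43 - 910) = 1/(-867) = -1/867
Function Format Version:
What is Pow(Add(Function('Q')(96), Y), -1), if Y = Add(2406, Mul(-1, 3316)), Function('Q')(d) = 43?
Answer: Rational(-1, 867) ≈ -0.0011534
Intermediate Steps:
Y = -910 (Y = Add(2406, -3316) = -910)
Pow(Add(Function('Q')(96), Y), -1) = Pow(Add(43, -910), -1) = Pow(-867, -1) = Rational(-1, 867)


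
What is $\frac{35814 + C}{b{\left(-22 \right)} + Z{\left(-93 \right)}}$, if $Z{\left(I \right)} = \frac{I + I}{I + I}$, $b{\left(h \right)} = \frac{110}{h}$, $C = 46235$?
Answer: $- \frac{82049}{4} \approx -20512.0$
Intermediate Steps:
$Z{\left(I \right)} = 1$ ($Z{\left(I \right)} = \frac{2 I}{2 I} = 2 I \frac{1}{2 I} = 1$)
$\frac{35814 + C}{b{\left(-22 \right)} + Z{\left(-93 \right)}} = \frac{35814 + 46235}{\frac{110}{-22} + 1} = \frac{82049}{110 \left(- \frac{1}{22}\right) + 1} = \frac{82049}{-5 + 1} = \frac{82049}{-4} = 82049 \left(- \frac{1}{4}\right) = - \frac{82049}{4}$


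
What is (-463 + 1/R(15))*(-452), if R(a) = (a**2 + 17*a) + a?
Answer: 103591168/495 ≈ 2.0928e+5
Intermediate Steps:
R(a) = a**2 + 18*a
(-463 + 1/R(15))*(-452) = (-463 + 1/(15*(18 + 15)))*(-452) = (-463 + 1/(15*33))*(-452) = (-463 + 1/495)*(-452) = -229184/495*(-452) = 103591168/495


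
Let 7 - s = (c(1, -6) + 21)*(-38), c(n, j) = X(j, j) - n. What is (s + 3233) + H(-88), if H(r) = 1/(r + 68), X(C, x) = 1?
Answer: 80759/20 ≈ 4037.9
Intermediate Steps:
c(n, j) = 1 - n
H(r) = 1/(68 + r)
s = 805 (s = 7 - ((1 - 1*1) + 21)*(-38) = 7 - ((1 - 1) + 21)*(-38) = 7 - (0 + 21)*(-38) = 7 - 21*(-38) = 7 - 1*(-798) = 7 + 798 = 805)
(s + 3233) + H(-88) = (805 + 3233) + 1/(68 - 88) = 4038 + 1/(-20) = 4038 - 1/20 = 80759/20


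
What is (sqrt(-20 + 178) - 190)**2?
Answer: (190 - sqrt(158))**2 ≈ 31481.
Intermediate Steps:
(sqrt(-20 + 178) - 190)**2 = (sqrt(158) - 190)**2 = (-190 + sqrt(158))**2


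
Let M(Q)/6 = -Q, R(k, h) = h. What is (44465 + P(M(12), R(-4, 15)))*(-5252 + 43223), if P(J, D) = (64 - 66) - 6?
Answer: 1688076747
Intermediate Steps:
M(Q) = -6*Q (M(Q) = 6*(-Q) = -6*Q)
P(J, D) = -8 (P(J, D) = -2 - 6 = -8)
(44465 + P(M(12), R(-4, 15)))*(-5252 + 43223) = (44465 - 8)*(-5252 + 43223) = 44457*37971 = 1688076747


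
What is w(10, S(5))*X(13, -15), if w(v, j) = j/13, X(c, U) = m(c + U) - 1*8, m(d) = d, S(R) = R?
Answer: -50/13 ≈ -3.8462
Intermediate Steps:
X(c, U) = -8 + U + c (X(c, U) = (c + U) - 1*8 = (U + c) - 8 = -8 + U + c)
w(v, j) = j/13 (w(v, j) = j*(1/13) = j/13)
w(10, S(5))*X(13, -15) = ((1/13)*5)*(-8 - 15 + 13) = (5/13)*(-10) = -50/13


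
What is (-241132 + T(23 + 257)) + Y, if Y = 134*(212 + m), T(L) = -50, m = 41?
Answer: -207280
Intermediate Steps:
Y = 33902 (Y = 134*(212 + 41) = 134*253 = 33902)
(-241132 + T(23 + 257)) + Y = (-241132 - 50) + 33902 = -241182 + 33902 = -207280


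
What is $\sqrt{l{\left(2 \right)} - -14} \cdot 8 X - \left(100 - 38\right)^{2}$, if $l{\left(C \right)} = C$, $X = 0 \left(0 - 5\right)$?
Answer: $-3844$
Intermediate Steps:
$X = 0$ ($X = 0 \left(-5\right) = 0$)
$\sqrt{l{\left(2 \right)} - -14} \cdot 8 X - \left(100 - 38\right)^{2} = \sqrt{2 - -14} \cdot 8 \cdot 0 - \left(100 - 38\right)^{2} = \sqrt{2 + 14} \cdot 8 \cdot 0 - 62^{2} = \sqrt{16} \cdot 8 \cdot 0 - 3844 = 4 \cdot 8 \cdot 0 - 3844 = 32 \cdot 0 - 3844 = 0 - 3844 = -3844$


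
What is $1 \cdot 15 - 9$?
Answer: $6$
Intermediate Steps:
$1 \cdot 15 - 9 = 15 - 9 = 6$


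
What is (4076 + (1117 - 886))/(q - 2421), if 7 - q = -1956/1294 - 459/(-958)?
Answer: -2669590582/1495620013 ≈ -1.7849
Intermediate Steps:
q = 4978733/619826 (q = 7 - (-1956/1294 - 459/(-958)) = 7 - (-1956*1/1294 - 459*(-1/958)) = 7 - (-978/647 + 459/958) = 7 - 1*(-639951/619826) = 7 + 639951/619826 = 4978733/619826 ≈ 8.0325)
(4076 + (1117 - 886))/(q - 2421) = (4076 + (1117 - 886))/(4978733/619826 - 2421) = (4076 + 231)/(-1495620013/619826) = 4307*(-619826/1495620013) = -2669590582/1495620013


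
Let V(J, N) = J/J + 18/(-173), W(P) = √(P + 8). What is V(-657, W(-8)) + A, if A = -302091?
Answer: -52261588/173 ≈ -3.0209e+5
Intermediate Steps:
W(P) = √(8 + P)
V(J, N) = 155/173 (V(J, N) = 1 + 18*(-1/173) = 1 - 18/173 = 155/173)
V(-657, W(-8)) + A = 155/173 - 302091 = -52261588/173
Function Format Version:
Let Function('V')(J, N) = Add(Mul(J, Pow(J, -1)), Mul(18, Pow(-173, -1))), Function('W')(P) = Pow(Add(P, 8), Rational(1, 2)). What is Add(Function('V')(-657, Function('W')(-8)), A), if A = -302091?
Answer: Rational(-52261588, 173) ≈ -3.0209e+5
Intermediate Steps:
Function('W')(P) = Pow(Add(8, P), Rational(1, 2))
Function('V')(J, N) = Rational(155, 173) (Function('V')(J, N) = Add(1, Mul(18, Rational(-1, 173))) = Add(1, Rational(-18, 173)) = Rational(155, 173))
Add(Function('V')(-657, Function('W')(-8)), A) = Add(Rational(155, 173), -302091) = Rational(-52261588, 173)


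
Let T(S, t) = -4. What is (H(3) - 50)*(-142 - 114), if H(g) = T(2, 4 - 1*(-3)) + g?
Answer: 13056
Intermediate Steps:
H(g) = -4 + g
(H(3) - 50)*(-142 - 114) = ((-4 + 3) - 50)*(-142 - 114) = (-1 - 50)*(-256) = -51*(-256) = 13056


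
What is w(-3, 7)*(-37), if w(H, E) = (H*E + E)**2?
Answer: -7252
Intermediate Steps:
w(H, E) = (E + E*H)**2 (w(H, E) = (E*H + E)**2 = (E + E*H)**2)
w(-3, 7)*(-37) = (7**2*(1 - 3)**2)*(-37) = (49*(-2)**2)*(-37) = (49*4)*(-37) = 196*(-37) = -7252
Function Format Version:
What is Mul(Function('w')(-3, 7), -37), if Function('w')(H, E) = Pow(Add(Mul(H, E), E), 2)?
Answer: -7252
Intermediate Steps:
Function('w')(H, E) = Pow(Add(E, Mul(E, H)), 2) (Function('w')(H, E) = Pow(Add(Mul(E, H), E), 2) = Pow(Add(E, Mul(E, H)), 2))
Mul(Function('w')(-3, 7), -37) = Mul(Mul(Pow(7, 2), Pow(Add(1, -3), 2)), -37) = Mul(Mul(49, Pow(-2, 2)), -37) = Mul(Mul(49, 4), -37) = Mul(196, -37) = -7252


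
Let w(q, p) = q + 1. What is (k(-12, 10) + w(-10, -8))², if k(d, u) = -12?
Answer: 441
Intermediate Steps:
w(q, p) = 1 + q
(k(-12, 10) + w(-10, -8))² = (-12 + (1 - 10))² = (-12 - 9)² = (-21)² = 441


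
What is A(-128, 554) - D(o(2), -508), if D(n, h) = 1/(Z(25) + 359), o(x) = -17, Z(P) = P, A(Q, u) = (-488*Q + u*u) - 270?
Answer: 141738239/384 ≈ 3.6911e+5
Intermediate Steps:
A(Q, u) = -270 + u**2 - 488*Q (A(Q, u) = (-488*Q + u**2) - 270 = (u**2 - 488*Q) - 270 = -270 + u**2 - 488*Q)
D(n, h) = 1/384 (D(n, h) = 1/(25 + 359) = 1/384)
A(-128, 554) - D(o(2), -508) = (-270 + 554**2 - 488*(-128)) - 1*1/384 = (-270 + 306916 + 62464) - 1/384 = 369110 - 1/384 = 141738239/384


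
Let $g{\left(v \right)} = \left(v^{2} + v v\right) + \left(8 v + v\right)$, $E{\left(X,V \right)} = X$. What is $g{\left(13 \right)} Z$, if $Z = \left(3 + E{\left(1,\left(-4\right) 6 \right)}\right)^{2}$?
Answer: $7280$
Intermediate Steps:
$g{\left(v \right)} = 2 v^{2} + 9 v$ ($g{\left(v \right)} = \left(v^{2} + v^{2}\right) + 9 v = 2 v^{2} + 9 v$)
$Z = 16$ ($Z = \left(3 + 1\right)^{2} = 4^{2} = 16$)
$g{\left(13 \right)} Z = 13 \left(9 + 2 \cdot 13\right) 16 = 13 \left(9 + 26\right) 16 = 13 \cdot 35 \cdot 16 = 455 \cdot 16 = 7280$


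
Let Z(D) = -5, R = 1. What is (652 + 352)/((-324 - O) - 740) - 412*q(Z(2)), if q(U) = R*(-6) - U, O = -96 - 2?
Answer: 198494/483 ≈ 410.96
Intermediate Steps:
O = -98
q(U) = -6 - U (q(U) = 1*(-6) - U = -6 - U)
(652 + 352)/((-324 - O) - 740) - 412*q(Z(2)) = (652 + 352)/((-324 - 1*(-98)) - 740) - 412*(-6 - 1*(-5)) = 1004/((-324 + 98) - 740) - 412*(-6 + 5) = 1004/(-226 - 740) - 412*(-1) = 1004/(-966) + 412 = 1004*(-1/966) + 412 = -502/483 + 412 = 198494/483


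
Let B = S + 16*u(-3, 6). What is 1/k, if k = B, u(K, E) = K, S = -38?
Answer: -1/86 ≈ -0.011628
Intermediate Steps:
B = -86 (B = -38 + 16*(-3) = -38 - 48 = -86)
k = -86
1/k = 1/(-86) = -1/86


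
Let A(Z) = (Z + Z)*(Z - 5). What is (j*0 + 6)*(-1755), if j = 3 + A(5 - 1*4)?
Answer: -10530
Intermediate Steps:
A(Z) = 2*Z*(-5 + Z) (A(Z) = (2*Z)*(-5 + Z) = 2*Z*(-5 + Z))
j = -5 (j = 3 + 2*(5 - 1*4)*(-5 + (5 - 1*4)) = 3 + 2*(5 - 4)*(-5 + (5 - 4)) = 3 + 2*1*(-5 + 1) = 3 + 2*1*(-4) = 3 - 8 = -5)
(j*0 + 6)*(-1755) = (-5*0 + 6)*(-1755) = (0 + 6)*(-1755) = 6*(-1755) = -10530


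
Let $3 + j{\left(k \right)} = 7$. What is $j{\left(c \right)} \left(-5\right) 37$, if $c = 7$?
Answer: $-740$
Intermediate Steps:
$j{\left(k \right)} = 4$ ($j{\left(k \right)} = -3 + 7 = 4$)
$j{\left(c \right)} \left(-5\right) 37 = 4 \left(-5\right) 37 = \left(-20\right) 37 = -740$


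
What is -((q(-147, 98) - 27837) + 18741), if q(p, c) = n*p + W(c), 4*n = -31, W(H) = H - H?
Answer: 31827/4 ≈ 7956.8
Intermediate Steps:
W(H) = 0
n = -31/4 (n = (¼)*(-31) = -31/4 ≈ -7.7500)
q(p, c) = -31*p/4 (q(p, c) = -31*p/4 + 0 = -31*p/4)
-((q(-147, 98) - 27837) + 18741) = -((-31/4*(-147) - 27837) + 18741) = -((4557/4 - 27837) + 18741) = -(-106791/4 + 18741) = -1*(-31827/4) = 31827/4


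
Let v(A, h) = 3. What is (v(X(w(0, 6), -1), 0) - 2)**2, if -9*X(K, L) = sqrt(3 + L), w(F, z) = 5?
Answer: 1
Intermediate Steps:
X(K, L) = -sqrt(3 + L)/9
(v(X(w(0, 6), -1), 0) - 2)**2 = (3 - 2)**2 = 1**2 = 1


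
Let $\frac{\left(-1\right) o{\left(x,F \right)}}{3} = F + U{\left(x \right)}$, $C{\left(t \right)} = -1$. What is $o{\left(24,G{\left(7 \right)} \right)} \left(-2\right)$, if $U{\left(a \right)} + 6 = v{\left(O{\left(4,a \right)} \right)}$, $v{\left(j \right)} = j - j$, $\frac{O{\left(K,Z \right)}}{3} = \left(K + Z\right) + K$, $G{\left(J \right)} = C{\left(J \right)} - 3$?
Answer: $-60$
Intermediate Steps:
$G{\left(J \right)} = -4$ ($G{\left(J \right)} = -1 - 3 = -4$)
$O{\left(K,Z \right)} = 3 Z + 6 K$ ($O{\left(K,Z \right)} = 3 \left(\left(K + Z\right) + K\right) = 3 \left(Z + 2 K\right) = 3 Z + 6 K$)
$v{\left(j \right)} = 0$
$U{\left(a \right)} = -6$ ($U{\left(a \right)} = -6 + 0 = -6$)
$o{\left(x,F \right)} = 18 - 3 F$ ($o{\left(x,F \right)} = - 3 \left(F - 6\right) = - 3 \left(-6 + F\right) = 18 - 3 F$)
$o{\left(24,G{\left(7 \right)} \right)} \left(-2\right) = \left(18 - -12\right) \left(-2\right) = \left(18 + 12\right) \left(-2\right) = 30 \left(-2\right) = -60$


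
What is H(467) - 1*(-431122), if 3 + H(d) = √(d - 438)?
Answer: 431119 + √29 ≈ 4.3112e+5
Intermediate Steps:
H(d) = -3 + √(-438 + d) (H(d) = -3 + √(d - 438) = -3 + √(-438 + d))
H(467) - 1*(-431122) = (-3 + √(-438 + 467)) - 1*(-431122) = (-3 + √29) + 431122 = 431119 + √29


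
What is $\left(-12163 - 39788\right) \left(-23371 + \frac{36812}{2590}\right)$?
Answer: $\frac{1571363923089}{1295} \approx 1.2134 \cdot 10^{9}$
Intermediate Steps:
$\left(-12163 - 39788\right) \left(-23371 + \frac{36812}{2590}\right) = - 51951 \left(-23371 + 36812 \cdot \frac{1}{2590}\right) = - 51951 \left(-23371 + \frac{18406}{1295}\right) = \left(-51951\right) \left(- \frac{30247039}{1295}\right) = \frac{1571363923089}{1295}$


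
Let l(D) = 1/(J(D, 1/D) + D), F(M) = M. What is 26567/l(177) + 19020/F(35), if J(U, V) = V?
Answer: 5827082078/1239 ≈ 4.7031e+6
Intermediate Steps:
l(D) = 1/(D + 1/D) (l(D) = 1/(1/D + D) = 1/(D + 1/D))
26567/l(177) + 19020/F(35) = 26567/((177/(1 + 177²))) + 19020/35 = 26567/((177/(1 + 31329))) + 19020*(1/35) = 26567/((177/31330)) + 3804/7 = 26567/((177*(1/31330))) + 3804/7 = 26567/(177/31330) + 3804/7 = 26567*(31330/177) + 3804/7 = 832344110/177 + 3804/7 = 5827082078/1239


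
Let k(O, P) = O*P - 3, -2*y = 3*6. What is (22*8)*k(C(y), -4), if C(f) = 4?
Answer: -3344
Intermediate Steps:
y = -9 (y = -3*6/2 = -½*18 = -9)
k(O, P) = -3 + O*P
(22*8)*k(C(y), -4) = (22*8)*(-3 + 4*(-4)) = 176*(-3 - 16) = 176*(-19) = -3344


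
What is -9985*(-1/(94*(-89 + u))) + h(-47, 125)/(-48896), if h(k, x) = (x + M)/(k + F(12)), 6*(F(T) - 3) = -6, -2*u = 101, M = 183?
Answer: -67796779/89051840 ≈ -0.76132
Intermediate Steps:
u = -101/2 (u = -½*101 = -101/2 ≈ -50.500)
F(T) = 2 (F(T) = 3 + (⅙)*(-6) = 3 - 1 = 2)
h(k, x) = (183 + x)/(2 + k) (h(k, x) = (x + 183)/(k + 2) = (183 + x)/(2 + k))
-9985*(-1/(94*(-89 + u))) + h(-47, 125)/(-48896) = -9985*(-1/(94*(-89 - 101/2))) + ((183 + 125)/(2 - 47))/(-48896) = -9985/((-279/2*(-94))) + (308/(-45))*(-1/48896) = -9985/13113 - 1/45*308*(-1/48896) = -9985*1/13113 - 308/45*(-1/48896) = -9985/13113 + 77/550080 = -67796779/89051840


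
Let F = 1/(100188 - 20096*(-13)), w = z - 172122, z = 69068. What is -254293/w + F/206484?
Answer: 9489038785124543/3845498708013648 ≈ 2.4676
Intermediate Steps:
w = -103054 (w = 69068 - 172122 = -103054)
F = 1/361436 (F = 1/(100188 + 261248) = 1/361436 ≈ 2.7667e-6)
-254293/w + F/206484 = -254293/(-103054) + (1/361436)/206484 = -254293*(-1/103054) + (1/361436)*(1/206484) = 254293/103054 + 1/74630751024 = 9489038785124543/3845498708013648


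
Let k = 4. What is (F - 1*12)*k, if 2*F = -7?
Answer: -62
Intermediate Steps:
F = -7/2 (F = (½)*(-7) = -7/2 ≈ -3.5000)
(F - 1*12)*k = (-7/2 - 1*12)*4 = (-7/2 - 12)*4 = -31/2*4 = -62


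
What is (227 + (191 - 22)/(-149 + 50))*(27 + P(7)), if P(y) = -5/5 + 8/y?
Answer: 4237760/693 ≈ 6115.1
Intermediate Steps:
P(y) = -1 + 8/y (P(y) = -5*⅕ + 8/y = -1 + 8/y)
(227 + (191 - 22)/(-149 + 50))*(27 + P(7)) = (227 + (191 - 22)/(-149 + 50))*(27 + (8 - 1*7)/7) = (227 + 169/(-99))*(27 + (8 - 7)/7) = (227 + 169*(-1/99))*(27 + (⅐)*1) = (227 - 169/99)*(27 + ⅐) = (22304/99)*(190/7) = 4237760/693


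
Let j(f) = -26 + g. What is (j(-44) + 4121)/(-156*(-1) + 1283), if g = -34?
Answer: 4061/1439 ≈ 2.8221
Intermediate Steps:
j(f) = -60 (j(f) = -26 - 34 = -60)
(j(-44) + 4121)/(-156*(-1) + 1283) = (-60 + 4121)/(-156*(-1) + 1283) = 4061/(156 + 1283) = 4061/1439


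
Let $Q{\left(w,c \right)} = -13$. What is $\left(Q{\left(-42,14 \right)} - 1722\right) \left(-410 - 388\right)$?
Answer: $1384530$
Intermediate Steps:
$\left(Q{\left(-42,14 \right)} - 1722\right) \left(-410 - 388\right) = \left(-13 - 1722\right) \left(-410 - 388\right) = - 1735 \left(-410 - 388\right) = \left(-1735\right) \left(-798\right) = 1384530$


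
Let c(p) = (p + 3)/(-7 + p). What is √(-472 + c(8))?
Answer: I*√461 ≈ 21.471*I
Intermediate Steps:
c(p) = (3 + p)/(-7 + p)
√(-472 + c(8)) = √(-472 + (3 + 8)/(-7 + 8)) = √(-472 + 11/1) = √(-472 + 1*11) = √(-472 + 11) = √(-461) = I*√461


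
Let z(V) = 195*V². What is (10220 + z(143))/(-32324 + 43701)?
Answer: 3997775/11377 ≈ 351.39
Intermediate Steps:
(10220 + z(143))/(-32324 + 43701) = (10220 + 195*143²)/(-32324 + 43701) = (10220 + 195*20449)/11377 = (10220 + 3987555)*(1/11377) = 3997775*(1/11377) = 3997775/11377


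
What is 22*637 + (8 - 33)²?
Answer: 14639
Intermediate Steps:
22*637 + (8 - 33)² = 14014 + (-25)² = 14014 + 625 = 14639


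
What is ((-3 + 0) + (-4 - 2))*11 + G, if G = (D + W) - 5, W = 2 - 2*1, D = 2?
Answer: -102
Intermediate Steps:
W = 0 (W = 2 - 2 = 0)
G = -3 (G = (2 + 0) - 5 = 2 - 5 = -3)
((-3 + 0) + (-4 - 2))*11 + G = ((-3 + 0) + (-4 - 2))*11 - 3 = (-3 - 6)*11 - 3 = -9*11 - 3 = -99 - 3 = -102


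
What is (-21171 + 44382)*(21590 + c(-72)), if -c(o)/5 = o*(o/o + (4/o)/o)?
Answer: 1018975795/2 ≈ 5.0949e+8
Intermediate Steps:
c(o) = -5*o*(1 + 4/o²) (c(o) = -5*o*(o/o + (4/o)/o) = -5*o*(1 + 4/o²))
(-21171 + 44382)*(21590 + c(-72)) = (-21171 + 44382)*(21590 + (-20/(-72) - 5*(-72))) = 23211*(21590 + (-20*(-1/72) + 360)) = 23211*(21590 + (5/18 + 360)) = 23211*(21590 + 6485/18) = 23211*(395105/18) = 1018975795/2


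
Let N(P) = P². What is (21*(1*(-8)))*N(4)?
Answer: -2688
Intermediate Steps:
(21*(1*(-8)))*N(4) = (21*(1*(-8)))*4² = (21*(-8))*16 = -168*16 = -2688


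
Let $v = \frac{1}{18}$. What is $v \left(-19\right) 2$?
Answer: $- \frac{19}{9} \approx -2.1111$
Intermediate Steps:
$v = \frac{1}{18} \approx 0.055556$
$v \left(-19\right) 2 = \frac{1}{18} \left(-19\right) 2 = \left(- \frac{19}{18}\right) 2 = - \frac{19}{9}$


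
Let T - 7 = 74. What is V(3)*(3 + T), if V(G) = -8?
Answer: -672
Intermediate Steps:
T = 81 (T = 7 + 74 = 81)
V(3)*(3 + T) = -8*(3 + 81) = -8*84 = -672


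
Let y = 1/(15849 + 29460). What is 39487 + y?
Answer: 1789116484/45309 ≈ 39487.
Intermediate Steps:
y = 1/45309 ≈ 2.2071e-5
39487 + y = 39487 + 1/45309 = 1789116484/45309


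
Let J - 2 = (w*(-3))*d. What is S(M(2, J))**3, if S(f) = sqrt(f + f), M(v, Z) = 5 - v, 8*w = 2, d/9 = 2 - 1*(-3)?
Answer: 6*sqrt(6) ≈ 14.697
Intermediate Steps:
d = 45 (d = 9*(2 - 1*(-3)) = 9*(2 + 3) = 9*5 = 45)
w = 1/4 (w = (1/8)*2 = 1/4 ≈ 0.25000)
J = -127/4 (J = 2 + ((1/4)*(-3))*45 = 2 - 3/4*45 = 2 - 135/4 = -127/4 ≈ -31.750)
S(f) = sqrt(2)*sqrt(f) (S(f) = sqrt(2*f) = sqrt(2)*sqrt(f))
S(M(2, J))**3 = (sqrt(2)*sqrt(5 - 1*2))**3 = (sqrt(2)*sqrt(5 - 2))**3 = (sqrt(2)*sqrt(3))**3 = (sqrt(6))**3 = 6*sqrt(6)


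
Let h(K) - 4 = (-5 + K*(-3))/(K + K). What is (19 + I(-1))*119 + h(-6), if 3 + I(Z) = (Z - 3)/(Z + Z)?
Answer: 25739/12 ≈ 2144.9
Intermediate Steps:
I(Z) = -3 + (-3 + Z)/(2*Z) (I(Z) = -3 + (Z - 3)/(Z + Z) = -3 + (-3 + Z)/((2*Z)) = -3 + (-3 + Z)*(1/(2*Z)) = -3 + (-3 + Z)/(2*Z))
h(K) = 4 + (-5 - 3*K)/(2*K) (h(K) = 4 + (-5 + K*(-3))/(K + K) = 4 + (-5 - 3*K)/((2*K)) = 4 + (-5 - 3*K)*(1/(2*K)) = 4 + (-5 - 3*K)/(2*K))
(19 + I(-1))*119 + h(-6) = (19 + (½)*(-3 - 5*(-1))/(-1))*119 + (5/2)*(-1 - 6)/(-6) = (19 + (½)*(-1)*(-3 + 5))*119 + (5/2)*(-⅙)*(-7) = (19 + (½)*(-1)*2)*119 + 35/12 = (19 - 1)*119 + 35/12 = 18*119 + 35/12 = 2142 + 35/12 = 25739/12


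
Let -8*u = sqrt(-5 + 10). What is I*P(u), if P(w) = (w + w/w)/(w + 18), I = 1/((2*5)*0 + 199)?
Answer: 1147/4125469 - 136*sqrt(5)/4125469 ≈ 0.00020431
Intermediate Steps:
I = 1/199 (I = 1/(10*0 + 199) = 1/(0 + 199) = 1/199 ≈ 0.0050251)
u = -sqrt(5)/8 (u = -sqrt(-5 + 10)/8 = -sqrt(5)/8 ≈ -0.27951)
P(w) = (1 + w)/(18 + w) (P(w) = (w + 1)/(18 + w) = (1 + w)/(18 + w))
I*P(u) = ((1 - sqrt(5)/8)/(18 - sqrt(5)/8))/199 = (1 - sqrt(5)/8)/(199*(18 - sqrt(5)/8))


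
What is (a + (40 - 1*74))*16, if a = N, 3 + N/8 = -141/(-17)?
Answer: 2272/17 ≈ 133.65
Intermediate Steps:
N = 720/17 (N = -24 + 8*(-141/(-17)) = -24 + 8*(-141*(-1/17)) = -24 + 8*(141/17) = -24 + 1128/17 = 720/17 ≈ 42.353)
a = 720/17 ≈ 42.353
(a + (40 - 1*74))*16 = (720/17 + (40 - 1*74))*16 = (720/17 + (40 - 74))*16 = (720/17 - 34)*16 = (142/17)*16 = 2272/17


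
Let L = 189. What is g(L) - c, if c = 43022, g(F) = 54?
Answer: -42968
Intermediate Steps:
g(L) - c = 54 - 1*43022 = 54 - 43022 = -42968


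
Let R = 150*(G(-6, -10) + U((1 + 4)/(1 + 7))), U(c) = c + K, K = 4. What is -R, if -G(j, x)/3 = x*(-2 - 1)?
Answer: 51225/4 ≈ 12806.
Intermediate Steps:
U(c) = 4 + c (U(c) = c + 4 = 4 + c)
G(j, x) = 9*x (G(j, x) = -3*x*(-2 - 1) = -3*x*(-3) = -(-9)*x = 9*x)
R = -51225/4 (R = 150*(9*(-10) + (4 + (1 + 4)/(1 + 7))) = 150*(-90 + (4 + 5/8)) = 150*(-90 + 37/8) = 150*(-683/8) = -51225/4 ≈ -12806.)
-R = -1*(-51225/4) = 51225/4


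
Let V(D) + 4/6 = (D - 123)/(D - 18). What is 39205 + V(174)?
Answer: 6115927/156 ≈ 39205.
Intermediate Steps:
V(D) = -⅔ + (-123 + D)/(-18 + D) (V(D) = -⅔ + (D - 123)/(D - 18) = -⅔ + (-123 + D)/(-18 + D))
39205 + V(174) = 39205 + (-333 + 174)/(3*(-18 + 174)) = 39205 + (⅓)*(-159)/156 = 39205 + (⅓)*(1/156)*(-159) = 39205 - 53/156 = 6115927/156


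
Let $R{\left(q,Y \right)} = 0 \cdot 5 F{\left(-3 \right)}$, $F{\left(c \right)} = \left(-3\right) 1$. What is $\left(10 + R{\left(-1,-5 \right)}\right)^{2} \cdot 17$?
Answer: $1700$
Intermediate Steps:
$F{\left(c \right)} = -3$
$R{\left(q,Y \right)} = 0$ ($R{\left(q,Y \right)} = 0 \cdot 5 \left(-3\right) = 0 \left(-3\right) = 0$)
$\left(10 + R{\left(-1,-5 \right)}\right)^{2} \cdot 17 = \left(10 + 0\right)^{2} \cdot 17 = 10^{2} \cdot 17 = 100 \cdot 17 = 1700$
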